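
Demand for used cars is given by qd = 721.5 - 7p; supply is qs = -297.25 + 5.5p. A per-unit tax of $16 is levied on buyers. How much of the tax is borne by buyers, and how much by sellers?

Pre-tax equilibrium: p* = 81.5, q* = 151.
Tax on buyers shifts demand to qd = 721.5 − 7(p + 16) = 609.5 - 7p.
609.5 - 7p = -297.25 + 5.5p gives seller price ps = 72.54; buyers pay pb = 72.54 + 16 = 88.54.
New quantity: q = 721.5 − 7(88.54) = 101.72.
Buyer burden = 88.54 − 81.5 = 7.04; seller burden = 81.5 − 72.54 = 8.96.

Buyers bear $7.04, sellers bear $8.96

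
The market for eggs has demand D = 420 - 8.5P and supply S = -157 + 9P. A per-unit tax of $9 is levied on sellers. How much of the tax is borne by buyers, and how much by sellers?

Buyers bear 162/35, sellers bear 153/35

Pre-tax equilibrium: P* = 1154/35, Q* = 4891/35.
Tax on sellers shifts supply to S = -157 + 9(P − 9) = -238 + 9P.
420 - 8.5P = -238 + 9P gives buyer price Pb = 37.6; sellers receive Ps = 37.6 − 9 = 28.6.
New quantity: Q = 420 − 8.5(37.6) = 100.4.
Buyer burden = 37.6 − 1154/35 = 162/35; seller burden = 1154/35 − 28.6 = 153/35.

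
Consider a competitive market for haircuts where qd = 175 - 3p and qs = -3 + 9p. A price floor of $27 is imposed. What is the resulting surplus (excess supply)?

Equilibrium price would be p* = 89/6, so the floor at 27 binds.
At p = 27: qd = 94, qs = 240.
Surplus = 240 − 94 = 146.

Surplus = 146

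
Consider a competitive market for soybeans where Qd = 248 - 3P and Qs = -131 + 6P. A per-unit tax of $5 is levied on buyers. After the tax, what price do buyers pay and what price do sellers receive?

Pre-tax equilibrium: P* = 379/9, Q* = 365/3.
Tax on buyers shifts demand to Qd = 248 − 3(P + 5) = 233 - 3P.
233 - 3P = -131 + 6P gives seller price Ps = 364/9; buyers pay Pb = 364/9 + 5 = 409/9.
New quantity: Q = 248 − 3(409/9) = 335/3.

Buyers pay 409/9, sellers receive 364/9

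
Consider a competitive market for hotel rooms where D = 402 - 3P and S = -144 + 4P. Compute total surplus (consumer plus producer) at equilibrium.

Total surplus = 8232

Equilibrium: 402 - 3P = -144 + 4P gives P* = 78, Q* = 168.
Demand choke price: P = 134; supply starts at P = 36.
CS = ½(134 − 78)(168) = 4704; PS = ½(78 − 36)(168) = 3528.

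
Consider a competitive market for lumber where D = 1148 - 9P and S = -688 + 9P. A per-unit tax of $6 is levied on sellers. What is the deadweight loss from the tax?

Deadweight loss = 81

Pre-tax equilibrium: P* = 102, Q* = 230.
Tax on sellers shifts supply to S = -688 + 9(P − 6) = -742 + 9P.
1148 - 9P = -742 + 9P gives buyer price Pb = 105; sellers receive Ps = 105 − 6 = 99.
New quantity: Q = 1148 − 9(105) = 203.
DWL = ½ × 6 × (230 − 203) = 81.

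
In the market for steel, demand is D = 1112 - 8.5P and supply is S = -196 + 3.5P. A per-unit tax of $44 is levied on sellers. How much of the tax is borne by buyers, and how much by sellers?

Pre-tax equilibrium: P* = 109, Q* = 185.5.
Tax on sellers shifts supply to S = -196 + 3.5(P − 44) = -350 + 3.5P.
1112 - 8.5P = -350 + 3.5P gives buyer price Pb = 731/6; sellers receive Ps = 731/6 − 44 = 467/6.
New quantity: Q = 1112 − 8.5(731/6) = 917/12.
Buyer burden = 731/6 − 109 = 77/6; seller burden = 109 − 467/6 = 187/6.

Buyers bear 77/6, sellers bear 187/6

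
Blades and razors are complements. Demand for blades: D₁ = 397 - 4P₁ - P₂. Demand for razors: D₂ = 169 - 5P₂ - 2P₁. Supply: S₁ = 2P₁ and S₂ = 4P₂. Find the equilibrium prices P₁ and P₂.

Market 1: 397 - 4P₁ - P₂ = 2P₁ → 6P₁ + P₂ = 397.
Market 2: 9P₂ + 2P₁ = 169.
Eliminating P₂: 9×(1) − 1×(2) gives 52P₁ = 3404, so P₁ = 851/13.
Back-substitute into (2): P₂ = (169 − 2×851/13) / 9 = 55/13.

P₁ = 851/13, P₂ = 55/13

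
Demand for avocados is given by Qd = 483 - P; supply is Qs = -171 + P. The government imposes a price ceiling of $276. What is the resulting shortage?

Shortage = 102

Equilibrium price would be P* = 327, so the ceiling at 276 binds.
At P = 276: Qd = 483 − 1(276) = 207, Qs = -171 + 1(276) = 105.
Shortage = 207 − 105 = 102.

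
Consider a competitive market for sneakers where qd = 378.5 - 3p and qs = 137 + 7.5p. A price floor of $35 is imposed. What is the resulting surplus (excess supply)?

Equilibrium price would be p* = 23, so the floor at 35 binds.
At p = 35: qd = 273.5, qs = 399.5.
Surplus = 399.5 − 273.5 = 126.

Surplus = 126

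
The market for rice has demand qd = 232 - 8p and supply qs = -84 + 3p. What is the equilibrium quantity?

Set qd = qs: 232 - 8p = -84 + 3p.
316 = 11p, so p* = 316/11.
q* = 232 − 8(316/11) = 24/11.

q* = 24/11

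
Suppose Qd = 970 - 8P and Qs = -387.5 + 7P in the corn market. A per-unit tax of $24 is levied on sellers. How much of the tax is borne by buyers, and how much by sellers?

Pre-tax equilibrium: P* = 90.5, Q* = 246.
Tax on sellers shifts supply to Qs = -387.5 + 7(P − 24) = -555.5 + 7P.
970 - 8P = -555.5 + 7P gives buyer price Pb = 101.7; sellers receive Ps = 101.7 − 24 = 77.7.
New quantity: Q = 970 − 8(101.7) = 156.4.
Buyer burden = 101.7 − 90.5 = 11.2; seller burden = 90.5 − 77.7 = 12.8.

Buyers bear $11.2, sellers bear $12.8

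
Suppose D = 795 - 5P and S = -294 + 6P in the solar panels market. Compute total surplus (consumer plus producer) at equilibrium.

Equilibrium: 795 - 5P = -294 + 6P gives P* = 99, Q* = 300.
Demand choke price: P = 159; supply starts at P = 49.
CS = ½(159 − 99)(300) = 9000; PS = ½(99 − 49)(300) = 7500.

Total surplus = 16500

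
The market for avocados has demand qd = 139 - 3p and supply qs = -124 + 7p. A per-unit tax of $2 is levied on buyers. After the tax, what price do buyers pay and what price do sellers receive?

Buyers pay $27.7, sellers receive $25.7

Pre-tax equilibrium: p* = 26.3, q* = 60.1.
Tax on buyers shifts demand to qd = 139 − 3(p + 2) = 133 - 3p.
133 - 3p = -124 + 7p gives seller price ps = 25.7; buyers pay pb = 25.7 + 2 = 27.7.
New quantity: q = 139 − 3(27.7) = 55.9.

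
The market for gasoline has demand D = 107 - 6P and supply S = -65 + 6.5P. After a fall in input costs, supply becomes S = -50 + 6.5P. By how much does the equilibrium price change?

ΔP = -1.2

Original equilibrium: P* = 13.76, Q* = 24.44.
New equilibrium: 107 - 6P = -50 + 6.5P, so 157 = 12.5P and P' = 12.56; Q' = 107 − 6(12.56) = 31.64.
Change in price: 12.56 − 13.76 = -1.2.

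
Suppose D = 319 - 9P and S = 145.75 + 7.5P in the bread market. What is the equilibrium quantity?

Set D = S: 319 - 9P = 145.75 + 7.5P.
173.25 = 16.5P, so P* = 10.5.
Q* = 319 − 9(10.5) = 224.5.

Q* = 224.5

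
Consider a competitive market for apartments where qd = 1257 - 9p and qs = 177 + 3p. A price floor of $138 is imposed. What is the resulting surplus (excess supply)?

Equilibrium price would be p* = 90, so the floor at 138 binds.
At p = 138: qd = 15, qs = 591.
Surplus = 591 − 15 = 576.

Surplus = 576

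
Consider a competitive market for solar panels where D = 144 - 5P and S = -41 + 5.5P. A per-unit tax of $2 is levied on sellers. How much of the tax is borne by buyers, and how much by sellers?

Buyers bear 22/21, sellers bear 20/21

Pre-tax equilibrium: P* = 370/21, Q* = 1174/21.
Tax on sellers shifts supply to S = -41 + 5.5(P − 2) = -52 + 5.5P.
144 - 5P = -52 + 5.5P gives buyer price Pb = 56/3; sellers receive Ps = 56/3 − 2 = 50/3.
New quantity: Q = 144 − 5(56/3) = 152/3.
Buyer burden = 56/3 − 370/21 = 22/21; seller burden = 370/21 − 50/3 = 20/21.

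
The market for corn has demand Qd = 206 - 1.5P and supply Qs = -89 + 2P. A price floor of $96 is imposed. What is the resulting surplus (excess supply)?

Equilibrium price would be P* = 590/7, so the floor at 96 binds.
At P = 96: Qd = 62, Qs = 103.
Surplus = 103 − 62 = 41.

Surplus = 41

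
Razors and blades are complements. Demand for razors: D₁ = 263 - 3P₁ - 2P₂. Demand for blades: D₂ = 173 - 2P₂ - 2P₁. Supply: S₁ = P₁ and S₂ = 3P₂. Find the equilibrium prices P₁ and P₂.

Market 1: 263 - 3P₁ - 2P₂ = P₁ → 4P₁ + 2P₂ = 263.
Market 2: 5P₂ + 2P₁ = 173.
Eliminating P₂: 5×(1) − 2×(2) gives 16P₁ = 969, so P₁ = 60.5625.
Back-substitute into (2): P₂ = (173 − 2×60.5625) / 5 = 10.375.

P₁ = 60.5625, P₂ = 10.375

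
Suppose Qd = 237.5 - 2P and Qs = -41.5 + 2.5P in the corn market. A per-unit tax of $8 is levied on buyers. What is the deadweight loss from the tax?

Deadweight loss = 320/9

Pre-tax equilibrium: P* = 62, Q* = 113.5.
Tax on buyers shifts demand to Qd = 237.5 − 2(P + 8) = 221.5 - 2P.
221.5 - 2P = -41.5 + 2.5P gives seller price Ps = 526/9; buyers pay Pb = 526/9 + 8 = 598/9.
New quantity: Q = 237.5 − 2(598/9) = 1883/18.
DWL = ½ × 8 × (113.5 − 1883/18) = 320/9.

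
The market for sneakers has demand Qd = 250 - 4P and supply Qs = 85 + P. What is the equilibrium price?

P* = 33

Set Qd = Qs: 250 - 4P = 85 + P.
165 = 5P, so P* = 33.
Q* = 250 − 4(33) = 118.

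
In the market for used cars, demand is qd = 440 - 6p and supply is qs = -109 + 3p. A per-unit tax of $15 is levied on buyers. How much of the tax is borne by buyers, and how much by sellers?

Buyers bear $5, sellers bear $10

Pre-tax equilibrium: p* = 61, q* = 74.
Tax on buyers shifts demand to qd = 440 − 6(p + 15) = 350 - 6p.
350 - 6p = -109 + 3p gives seller price ps = 51; buyers pay pb = 51 + 15 = 66.
New quantity: q = 440 − 6(66) = 44.
Buyer burden = 66 − 61 = 5; seller burden = 61 − 51 = 10.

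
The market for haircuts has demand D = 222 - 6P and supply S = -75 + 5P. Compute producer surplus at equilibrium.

Producer surplus = 360

Equilibrium: 222 - 6P = -75 + 5P gives P* = 27, Q* = 60.
Supply starts at P = 15 (where S = 0).
PS = ½(27 − 15)(60) = 360.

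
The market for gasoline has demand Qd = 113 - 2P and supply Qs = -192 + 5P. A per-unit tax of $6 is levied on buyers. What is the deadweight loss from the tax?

Pre-tax equilibrium: P* = 305/7, Q* = 181/7.
Tax on buyers shifts demand to Qd = 113 − 2(P + 6) = 101 - 2P.
101 - 2P = -192 + 5P gives seller price Ps = 293/7; buyers pay Pb = 293/7 + 6 = 335/7.
New quantity: Q = 113 − 2(335/7) = 121/7.
DWL = ½ × 6 × (181/7 − 121/7) = 180/7.

Deadweight loss = 180/7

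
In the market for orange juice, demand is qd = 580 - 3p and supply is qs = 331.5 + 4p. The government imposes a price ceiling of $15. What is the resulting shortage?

Equilibrium price would be p* = 35.5, so the ceiling at 15 binds.
At p = 15: qd = 580 − 3(15) = 535, qs = 331.5 + 4(15) = 391.5.
Shortage = 535 − 391.5 = 143.5.

Shortage = 143.5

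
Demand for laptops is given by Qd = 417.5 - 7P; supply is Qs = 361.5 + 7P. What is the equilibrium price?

P* = 4

Set Qd = Qs: 417.5 - 7P = 361.5 + 7P.
56 = 14P, so P* = 4.
Q* = 417.5 − 7(4) = 389.5.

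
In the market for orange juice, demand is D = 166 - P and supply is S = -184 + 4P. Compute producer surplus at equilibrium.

Producer surplus = 1152

Equilibrium: 166 - P = -184 + 4P gives P* = 70, Q* = 96.
Supply starts at P = 46 (where S = 0).
PS = ½(70 − 46)(96) = 1152.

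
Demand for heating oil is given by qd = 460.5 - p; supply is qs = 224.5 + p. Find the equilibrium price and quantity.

p* = 118, q* = 342.5

Set qd = qs: 460.5 - p = 224.5 + p.
236 = 2p, so p* = 118.
q* = 460.5 − 1(118) = 342.5.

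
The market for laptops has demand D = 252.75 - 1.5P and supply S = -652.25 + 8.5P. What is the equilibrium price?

P* = 90.5

Set D = S: 252.75 - 1.5P = -652.25 + 8.5P.
905 = 10P, so P* = 90.5.
Q* = 252.75 − 1.5(90.5) = 117.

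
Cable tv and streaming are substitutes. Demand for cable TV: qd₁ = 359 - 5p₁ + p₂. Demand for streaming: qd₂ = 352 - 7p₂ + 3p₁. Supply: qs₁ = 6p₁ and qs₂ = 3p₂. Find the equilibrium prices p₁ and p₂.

p₁ = 3942/107, p₂ = 4949/107

Market 1: 359 - 5p₁ + p₂ = 6p₁ → 11p₁ - p₂ = 359.
Market 2: 10p₂ - 3p₁ = 352.
Eliminating p₂: 10×(1) + 1×(2) gives 107p₁ = 3942, so p₁ = 3942/107.
Back-substitute into (2): p₂ = (352 + 3×3942/107) / 10 = 4949/107.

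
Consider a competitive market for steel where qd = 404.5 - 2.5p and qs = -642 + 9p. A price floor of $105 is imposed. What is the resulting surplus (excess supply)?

Surplus = 161

Equilibrium price would be p* = 91, so the floor at 105 binds.
At p = 105: qd = 142, qs = 303.
Surplus = 303 − 142 = 161.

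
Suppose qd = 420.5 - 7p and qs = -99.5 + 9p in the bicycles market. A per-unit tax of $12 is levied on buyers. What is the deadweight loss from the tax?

Pre-tax equilibrium: p* = 32.5, q* = 193.
Tax on buyers shifts demand to qd = 420.5 − 7(p + 12) = 336.5 - 7p.
336.5 - 7p = -99.5 + 9p gives seller price ps = 27.25; buyers pay pb = 27.25 + 12 = 39.25.
New quantity: q = 420.5 − 7(39.25) = 145.75.
DWL = ½ × 12 × (193 − 145.75) = 283.5.

Deadweight loss = 283.5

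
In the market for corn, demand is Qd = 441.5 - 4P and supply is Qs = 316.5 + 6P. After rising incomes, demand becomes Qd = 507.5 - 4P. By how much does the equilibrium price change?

ΔP = 6.6

Original equilibrium: P* = 12.5, Q* = 391.5.
New equilibrium: 507.5 - 4P = 316.5 + 6P, so 191 = 10P and P' = 19.1; Q' = 507.5 − 4(19.1) = 431.1.
Change in price: 19.1 − 12.5 = 6.6.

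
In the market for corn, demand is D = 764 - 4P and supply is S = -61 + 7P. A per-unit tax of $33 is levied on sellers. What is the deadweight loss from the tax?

Deadweight loss = 1386

Pre-tax equilibrium: P* = 75, Q* = 464.
Tax on sellers shifts supply to S = -61 + 7(P − 33) = -292 + 7P.
764 - 4P = -292 + 7P gives buyer price Pb = 96; sellers receive Ps = 96 − 33 = 63.
New quantity: Q = 764 − 4(96) = 380.
DWL = ½ × 33 × (464 − 380) = 1386.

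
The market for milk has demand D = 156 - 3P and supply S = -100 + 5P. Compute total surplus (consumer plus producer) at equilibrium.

Equilibrium: 156 - 3P = -100 + 5P gives P* = 32, Q* = 60.
Demand choke price: P = 52; supply starts at P = 20.
CS = ½(52 − 32)(60) = 600; PS = ½(32 − 20)(60) = 360.

Total surplus = 960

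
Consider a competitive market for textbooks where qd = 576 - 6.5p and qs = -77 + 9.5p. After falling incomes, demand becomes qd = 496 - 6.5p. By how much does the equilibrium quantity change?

Original equilibrium: p* = 40.8125, q* = 310.71875.
New equilibrium: 496 - 6.5p = -77 + 9.5p, so 573 = 16p and p' = 35.8125; q' = 496 − 6.5(35.8125) = 263.21875.
Change in quantity: 263.21875 − 310.71875 = -47.5.

Δq = -47.5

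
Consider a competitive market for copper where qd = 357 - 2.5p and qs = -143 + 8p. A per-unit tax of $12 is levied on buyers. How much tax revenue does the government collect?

Pre-tax equilibrium: p* = 1000/21, q* = 4997/21.
Tax on buyers shifts demand to qd = 357 − 2.5(p + 12) = 327 - 2.5p.
327 - 2.5p = -143 + 8p gives seller price ps = 940/21; buyers pay pb = 940/21 + 12 = 1192/21.
New quantity: q = 357 − 2.5(1192/21) = 4517/21.
Revenue = 12 × 4517/21 = 18068/7.

Tax revenue = 18068/7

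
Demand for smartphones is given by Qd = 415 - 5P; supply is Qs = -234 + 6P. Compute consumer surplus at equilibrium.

Equilibrium: 415 - 5P = -234 + 6P gives P* = 59, Q* = 120.
Demand choke price (Qd = 0): P = 83.
CS = ½(83 − 59)(120) = 1440.

Consumer surplus = 1440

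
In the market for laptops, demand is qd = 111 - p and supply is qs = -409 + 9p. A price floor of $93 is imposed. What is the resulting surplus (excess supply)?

Surplus = 410

Equilibrium price would be p* = 52, so the floor at 93 binds.
At p = 93: qd = 18, qs = 428.
Surplus = 428 − 18 = 410.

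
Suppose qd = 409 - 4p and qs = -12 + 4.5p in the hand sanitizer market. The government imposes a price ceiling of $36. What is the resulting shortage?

Equilibrium price would be p* = 842/17, so the ceiling at 36 binds.
At p = 36: qd = 409 − 4(36) = 265, qs = -12 + 4.5(36) = 150.
Shortage = 265 − 150 = 115.

Shortage = 115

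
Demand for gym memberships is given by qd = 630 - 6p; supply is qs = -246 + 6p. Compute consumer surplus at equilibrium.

Consumer surplus = 3072

Equilibrium: 630 - 6p = -246 + 6p gives p* = 73, q* = 192.
Demand choke price (qd = 0): p = 105.
CS = ½(105 − 73)(192) = 3072.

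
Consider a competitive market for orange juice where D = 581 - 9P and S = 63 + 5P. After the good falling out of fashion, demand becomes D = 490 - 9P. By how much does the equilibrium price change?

ΔP = -6.5

Original equilibrium: P* = 37, Q* = 248.
New equilibrium: 490 - 9P = 63 + 5P, so 427 = 14P and P' = 30.5; Q' = 490 − 9(30.5) = 215.5.
Change in price: 30.5 − 37 = -6.5.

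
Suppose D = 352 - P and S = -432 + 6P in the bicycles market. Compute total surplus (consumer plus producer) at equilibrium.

Equilibrium: 352 - P = -432 + 6P gives P* = 112, Q* = 240.
Demand choke price: P = 352; supply starts at P = 72.
CS = ½(352 − 112)(240) = 28800; PS = ½(112 − 72)(240) = 4800.

Total surplus = 33600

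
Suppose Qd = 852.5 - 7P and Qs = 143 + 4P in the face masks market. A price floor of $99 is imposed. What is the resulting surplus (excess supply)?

Surplus = 379.5

Equilibrium price would be P* = 64.5, so the floor at 99 binds.
At P = 99: Qd = 159.5, Qs = 539.
Surplus = 539 − 159.5 = 379.5.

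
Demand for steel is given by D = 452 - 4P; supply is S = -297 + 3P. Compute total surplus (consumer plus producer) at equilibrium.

Total surplus = 168

Equilibrium: 452 - 4P = -297 + 3P gives P* = 107, Q* = 24.
Demand choke price: P = 113; supply starts at P = 99.
CS = ½(113 − 107)(24) = 72; PS = ½(107 − 99)(24) = 96.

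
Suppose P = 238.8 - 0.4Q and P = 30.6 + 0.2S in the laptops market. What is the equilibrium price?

Set the two price expressions equal: 238.8 - 0.4Q = 30.6 + 0.2Q.
208.2 = 0.6Q, so Q* = 347.
P* = 238.8 − (0.4)(347) = 100.

P* = 100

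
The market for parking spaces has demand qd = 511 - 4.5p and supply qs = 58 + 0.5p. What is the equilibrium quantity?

Set qd = qs: 511 - 4.5p = 58 + 0.5p.
453 = 5p, so p* = 90.6.
q* = 511 − 4.5(90.6) = 103.3.

q* = 103.3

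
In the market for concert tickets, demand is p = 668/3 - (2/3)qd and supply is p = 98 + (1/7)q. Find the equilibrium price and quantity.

Set the two price expressions equal: 668/3 - (2/3)q = 98 + (1/7)q.
374/3 = (17/21)q, so q* = 154.
p* = 668/3 − (2/3)(154) = 120.

p* = 120, q* = 154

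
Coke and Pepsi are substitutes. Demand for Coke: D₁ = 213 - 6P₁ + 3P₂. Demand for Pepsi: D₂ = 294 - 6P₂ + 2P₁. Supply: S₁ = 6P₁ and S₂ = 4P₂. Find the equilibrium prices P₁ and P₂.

Market 1: 213 - 6P₁ + 3P₂ = 6P₁ → 12P₁ - 3P₂ = 213.
Market 2: 10P₂ - 2P₁ = 294.
Eliminating P₂: 10×(1) + 3×(2) gives 114P₁ = 3012, so P₁ = 502/19.
Back-substitute into (2): P₂ = (294 + 2×502/19) / 10 = 659/19.

P₁ = 502/19, P₂ = 659/19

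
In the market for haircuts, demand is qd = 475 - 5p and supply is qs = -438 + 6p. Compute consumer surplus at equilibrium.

Consumer surplus = 360

Equilibrium: 475 - 5p = -438 + 6p gives p* = 83, q* = 60.
Demand choke price (qd = 0): p = 95.
CS = ½(95 − 83)(60) = 360.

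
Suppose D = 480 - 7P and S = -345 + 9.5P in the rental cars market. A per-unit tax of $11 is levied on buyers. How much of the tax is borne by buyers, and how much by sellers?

Buyers bear 19/3, sellers bear 14/3

Pre-tax equilibrium: P* = 50, Q* = 130.
Tax on buyers shifts demand to D = 480 − 7(P + 11) = 403 - 7P.
403 - 7P = -345 + 9.5P gives seller price Ps = 136/3; buyers pay Pb = 136/3 + 11 = 169/3.
New quantity: Q = 480 − 7(169/3) = 257/3.
Buyer burden = 169/3 − 50 = 19/3; seller burden = 50 − 136/3 = 14/3.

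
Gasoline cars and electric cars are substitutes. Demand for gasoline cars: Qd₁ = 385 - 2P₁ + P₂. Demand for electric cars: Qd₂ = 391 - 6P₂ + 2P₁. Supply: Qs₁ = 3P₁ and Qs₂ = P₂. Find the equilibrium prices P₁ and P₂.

P₁ = 3086/33, P₂ = 2725/33

Market 1: 385 - 2P₁ + P₂ = 3P₁ → 5P₁ - P₂ = 385.
Market 2: 7P₂ - 2P₁ = 391.
Eliminating P₂: 7×(1) + 1×(2) gives 33P₁ = 3086, so P₁ = 3086/33.
Back-substitute into (2): P₂ = (391 + 2×3086/33) / 7 = 2725/33.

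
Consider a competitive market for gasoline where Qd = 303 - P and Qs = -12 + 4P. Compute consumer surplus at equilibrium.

Consumer surplus = 28800

Equilibrium: 303 - P = -12 + 4P gives P* = 63, Q* = 240.
Demand choke price (Qd = 0): P = 303.
CS = ½(303 − 63)(240) = 28800.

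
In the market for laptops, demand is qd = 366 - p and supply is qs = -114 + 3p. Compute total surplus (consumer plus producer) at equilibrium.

Total surplus = 40344

Equilibrium: 366 - p = -114 + 3p gives p* = 120, q* = 246.
Demand choke price: p = 366; supply starts at p = 38.
CS = ½(366 − 120)(246) = 30258; PS = ½(120 − 38)(246) = 10086.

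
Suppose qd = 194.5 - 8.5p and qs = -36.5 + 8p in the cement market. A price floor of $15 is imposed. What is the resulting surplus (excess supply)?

Surplus = 16.5

Equilibrium price would be p* = 14, so the floor at 15 binds.
At p = 15: qd = 67, qs = 83.5.
Surplus = 83.5 − 67 = 16.5.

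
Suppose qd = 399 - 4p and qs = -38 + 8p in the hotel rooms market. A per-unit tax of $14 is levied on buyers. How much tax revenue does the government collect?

Tax revenue = 3024

Pre-tax equilibrium: p* = 437/12, q* = 760/3.
Tax on buyers shifts demand to qd = 399 − 4(p + 14) = 343 - 4p.
343 - 4p = -38 + 8p gives seller price ps = 31.75; buyers pay pb = 31.75 + 14 = 45.75.
New quantity: q = 399 − 4(45.75) = 216.
Revenue = 14 × 216 = 3024.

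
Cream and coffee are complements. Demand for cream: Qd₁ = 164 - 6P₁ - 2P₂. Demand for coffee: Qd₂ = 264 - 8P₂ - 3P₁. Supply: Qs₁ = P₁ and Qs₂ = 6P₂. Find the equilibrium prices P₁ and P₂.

Market 1: 164 - 6P₁ - 2P₂ = P₁ → 7P₁ + 2P₂ = 164.
Market 2: 14P₂ + 3P₁ = 264.
Eliminating P₂: 14×(1) − 2×(2) gives 92P₁ = 1768, so P₁ = 442/23.
Back-substitute into (2): P₂ = (264 − 3×442/23) / 14 = 339/23.

P₁ = 442/23, P₂ = 339/23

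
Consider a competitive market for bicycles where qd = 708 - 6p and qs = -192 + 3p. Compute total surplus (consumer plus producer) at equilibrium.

Equilibrium: 708 - 6p = -192 + 3p gives p* = 100, q* = 108.
Demand choke price: p = 118; supply starts at p = 64.
CS = ½(118 − 100)(108) = 972; PS = ½(100 − 64)(108) = 1944.

Total surplus = 2916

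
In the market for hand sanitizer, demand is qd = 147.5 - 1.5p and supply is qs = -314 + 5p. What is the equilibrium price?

Set qd = qs: 147.5 - 1.5p = -314 + 5p.
461.5 = 6.5p, so p* = 71.
q* = 147.5 − 1.5(71) = 41.

p* = 71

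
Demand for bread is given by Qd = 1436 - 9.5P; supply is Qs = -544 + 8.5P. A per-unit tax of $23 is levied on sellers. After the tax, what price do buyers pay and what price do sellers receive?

Buyers pay 4351/36, sellers receive 3523/36

Pre-tax equilibrium: P* = 110, Q* = 391.
Tax on sellers shifts supply to Qs = -544 + 8.5(P − 23) = -739.5 + 8.5P.
1436 - 9.5P = -739.5 + 8.5P gives buyer price Pb = 4351/36; sellers receive Ps = 4351/36 − 23 = 3523/36.
New quantity: Q = 1436 − 9.5(4351/36) = 20723/72.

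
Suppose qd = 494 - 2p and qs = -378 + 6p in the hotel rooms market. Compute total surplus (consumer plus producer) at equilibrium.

Equilibrium: 494 - 2p = -378 + 6p gives p* = 109, q* = 276.
Demand choke price: p = 247; supply starts at p = 63.
CS = ½(247 − 109)(276) = 19044; PS = ½(109 − 63)(276) = 6348.

Total surplus = 25392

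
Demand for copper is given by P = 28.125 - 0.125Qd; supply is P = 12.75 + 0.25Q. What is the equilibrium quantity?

Set the two price expressions equal: 28.125 - 0.125Q = 12.75 + 0.25Q.
15.375 = 0.375Q, so Q* = 41.
P* = 28.125 − (0.125)(41) = 23.

Q* = 41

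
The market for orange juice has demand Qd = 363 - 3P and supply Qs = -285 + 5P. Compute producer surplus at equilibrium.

Producer surplus = 1440

Equilibrium: 363 - 3P = -285 + 5P gives P* = 81, Q* = 120.
Supply starts at P = 57 (where Qs = 0).
PS = ½(81 − 57)(120) = 1440.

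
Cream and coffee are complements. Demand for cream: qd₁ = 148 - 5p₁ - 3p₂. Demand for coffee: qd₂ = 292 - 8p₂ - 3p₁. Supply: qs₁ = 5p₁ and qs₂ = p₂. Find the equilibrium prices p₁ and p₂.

Market 1: 148 - 5p₁ - 3p₂ = 5p₁ → 10p₁ + 3p₂ = 148.
Market 2: 9p₂ + 3p₁ = 292.
Eliminating p₂: 9×(1) − 3×(2) gives 81p₁ = 456, so p₁ = 152/27.
Back-substitute into (2): p₂ = (292 − 3×152/27) / 9 = 2476/81.

p₁ = 152/27, p₂ = 2476/81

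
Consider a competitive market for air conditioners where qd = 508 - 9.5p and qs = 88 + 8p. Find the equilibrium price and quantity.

p* = 24, q* = 280

Set qd = qs: 508 - 9.5p = 88 + 8p.
420 = 17.5p, so p* = 24.
q* = 508 − 9.5(24) = 280.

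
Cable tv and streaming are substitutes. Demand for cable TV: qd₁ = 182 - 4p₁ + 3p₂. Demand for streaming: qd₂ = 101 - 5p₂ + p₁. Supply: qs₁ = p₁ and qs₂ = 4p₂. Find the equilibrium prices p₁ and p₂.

p₁ = 647/14, p₂ = 229/14

Market 1: 182 - 4p₁ + 3p₂ = p₁ → 5p₁ - 3p₂ = 182.
Market 2: 9p₂ - p₁ = 101.
Eliminating p₂: 9×(1) + 3×(2) gives 42p₁ = 1941, so p₁ = 647/14.
Back-substitute into (2): p₂ = (101 + 1×647/14) / 9 = 229/14.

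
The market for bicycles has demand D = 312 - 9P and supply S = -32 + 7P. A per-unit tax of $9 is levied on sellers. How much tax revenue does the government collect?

Tax revenue = 747.5625

Pre-tax equilibrium: P* = 21.5, Q* = 118.5.
Tax on sellers shifts supply to S = -32 + 7(P − 9) = -95 + 7P.
312 - 9P = -95 + 7P gives buyer price Pb = 25.4375; sellers receive Ps = 25.4375 − 9 = 16.4375.
New quantity: Q = 312 − 9(25.4375) = 83.0625.
Revenue = 9 × 83.0625 = 747.5625.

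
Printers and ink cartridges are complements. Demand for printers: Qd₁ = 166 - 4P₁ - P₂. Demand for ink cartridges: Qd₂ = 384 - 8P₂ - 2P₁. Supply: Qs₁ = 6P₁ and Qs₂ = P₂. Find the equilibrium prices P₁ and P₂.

Market 1: 166 - 4P₁ - P₂ = 6P₁ → 10P₁ + P₂ = 166.
Market 2: 9P₂ + 2P₁ = 384.
Eliminating P₂: 9×(1) − 1×(2) gives 88P₁ = 1110, so P₁ = 555/44.
Back-substitute into (2): P₂ = (384 − 2×555/44) / 9 = 877/22.

P₁ = 555/44, P₂ = 877/22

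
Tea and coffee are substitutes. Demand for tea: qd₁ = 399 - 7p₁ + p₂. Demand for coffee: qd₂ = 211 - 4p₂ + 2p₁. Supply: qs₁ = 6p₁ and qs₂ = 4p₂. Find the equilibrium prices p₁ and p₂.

Market 1: 399 - 7p₁ + p₂ = 6p₁ → 13p₁ - p₂ = 399.
Market 2: 8p₂ - 2p₁ = 211.
Eliminating p₂: 8×(1) + 1×(2) gives 102p₁ = 3403, so p₁ = 3403/102.
Back-substitute into (2): p₂ = (211 + 2×3403/102) / 8 = 3541/102.

p₁ = 3403/102, p₂ = 3541/102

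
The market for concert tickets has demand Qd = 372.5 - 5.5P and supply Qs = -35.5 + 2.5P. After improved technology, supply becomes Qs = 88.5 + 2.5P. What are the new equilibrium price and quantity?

Original equilibrium: P* = 51, Q* = 92.
New equilibrium: 372.5 - 5.5P = 88.5 + 2.5P, so 284 = 8P and P' = 35.5; Q' = 372.5 − 5.5(35.5) = 177.25.

P' = 35.5, Q' = 177.25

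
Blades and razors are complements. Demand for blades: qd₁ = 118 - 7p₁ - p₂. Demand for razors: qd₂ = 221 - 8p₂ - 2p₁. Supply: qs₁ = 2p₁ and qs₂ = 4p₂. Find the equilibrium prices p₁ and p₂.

p₁ = 1195/106, p₂ = 1753/106

Market 1: 118 - 7p₁ - p₂ = 2p₁ → 9p₁ + p₂ = 118.
Market 2: 12p₂ + 2p₁ = 221.
Eliminating p₂: 12×(1) − 1×(2) gives 106p₁ = 1195, so p₁ = 1195/106.
Back-substitute into (2): p₂ = (221 − 2×1195/106) / 12 = 1753/106.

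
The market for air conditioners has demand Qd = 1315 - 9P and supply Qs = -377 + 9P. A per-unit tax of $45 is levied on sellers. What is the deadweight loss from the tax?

Deadweight loss = 4556.25

Pre-tax equilibrium: P* = 94, Q* = 469.
Tax on sellers shifts supply to Qs = -377 + 9(P − 45) = -782 + 9P.
1315 - 9P = -782 + 9P gives buyer price Pb = 116.5; sellers receive Ps = 116.5 − 45 = 71.5.
New quantity: Q = 1315 − 9(116.5) = 266.5.
DWL = ½ × 45 × (469 − 266.5) = 4556.25.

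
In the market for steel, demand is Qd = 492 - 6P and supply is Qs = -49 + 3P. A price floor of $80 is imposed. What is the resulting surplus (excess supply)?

Surplus = 179

Equilibrium price would be P* = 541/9, so the floor at 80 binds.
At P = 80: Qd = 12, Qs = 191.
Surplus = 191 − 12 = 179.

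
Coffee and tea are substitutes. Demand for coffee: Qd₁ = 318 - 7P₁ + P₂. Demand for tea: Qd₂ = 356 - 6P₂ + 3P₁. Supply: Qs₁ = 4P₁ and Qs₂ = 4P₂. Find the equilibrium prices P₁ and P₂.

Market 1: 318 - 7P₁ + P₂ = 4P₁ → 11P₁ - P₂ = 318.
Market 2: 10P₂ - 3P₁ = 356.
Eliminating P₂: 10×(1) + 1×(2) gives 107P₁ = 3536, so P₁ = 3536/107.
Back-substitute into (2): P₂ = (356 + 3×3536/107) / 10 = 4870/107.

P₁ = 3536/107, P₂ = 4870/107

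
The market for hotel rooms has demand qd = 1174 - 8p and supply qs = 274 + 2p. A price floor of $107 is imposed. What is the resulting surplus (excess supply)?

Equilibrium price would be p* = 90, so the floor at 107 binds.
At p = 107: qd = 318, qs = 488.
Surplus = 488 − 318 = 170.

Surplus = 170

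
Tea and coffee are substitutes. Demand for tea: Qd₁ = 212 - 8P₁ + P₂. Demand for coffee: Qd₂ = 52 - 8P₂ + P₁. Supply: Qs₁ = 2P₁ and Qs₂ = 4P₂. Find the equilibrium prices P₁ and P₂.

Market 1: 212 - 8P₁ + P₂ = 2P₁ → 10P₁ - P₂ = 212.
Market 2: 12P₂ - P₁ = 52.
Eliminating P₂: 12×(1) + 1×(2) gives 119P₁ = 2596, so P₁ = 2596/119.
Back-substitute into (2): P₂ = (52 + 1×2596/119) / 12 = 732/119.

P₁ = 2596/119, P₂ = 732/119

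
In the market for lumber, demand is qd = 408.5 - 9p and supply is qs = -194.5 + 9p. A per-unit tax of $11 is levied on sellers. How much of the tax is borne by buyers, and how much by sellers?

Pre-tax equilibrium: p* = 33.5, q* = 107.
Tax on sellers shifts supply to qs = -194.5 + 9(p − 11) = -293.5 + 9p.
408.5 - 9p = -293.5 + 9p gives buyer price pb = 39; sellers receive ps = 39 − 11 = 28.
New quantity: q = 408.5 − 9(39) = 57.5.
Buyer burden = 39 − 33.5 = 5.5; seller burden = 33.5 − 28 = 5.5.

Buyers bear $5.5, sellers bear $5.5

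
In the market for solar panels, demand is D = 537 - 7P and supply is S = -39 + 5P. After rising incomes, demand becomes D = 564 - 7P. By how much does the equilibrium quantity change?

Original equilibrium: P* = 48, Q* = 201.
New equilibrium: 564 - 7P = -39 + 5P, so 603 = 12P and P' = 50.25; Q' = 564 − 7(50.25) = 212.25.
Change in quantity: 212.25 − 201 = 11.25.

ΔQ = 11.25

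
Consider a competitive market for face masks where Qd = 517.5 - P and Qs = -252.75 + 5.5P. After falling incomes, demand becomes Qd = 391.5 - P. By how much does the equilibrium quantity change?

Original equilibrium: P* = 118.5, Q* = 399.
New equilibrium: 391.5 - P = -252.75 + 5.5P, so 644.25 = 6.5P and P' = 2577/26; Q' = 391.5 − 1(2577/26) = 3801/13.
Change in quantity: 3801/13 − 399 = -1386/13.

ΔQ = -1386/13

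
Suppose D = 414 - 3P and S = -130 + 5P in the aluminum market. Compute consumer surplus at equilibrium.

Consumer surplus = 7350

Equilibrium: 414 - 3P = -130 + 5P gives P* = 68, Q* = 210.
Demand choke price (D = 0): P = 138.
CS = ½(138 − 68)(210) = 7350.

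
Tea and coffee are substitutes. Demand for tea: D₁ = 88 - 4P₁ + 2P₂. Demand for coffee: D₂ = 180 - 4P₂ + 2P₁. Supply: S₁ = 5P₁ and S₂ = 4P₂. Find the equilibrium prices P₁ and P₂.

P₁ = 266/17, P₂ = 449/17

Market 1: 88 - 4P₁ + 2P₂ = 5P₁ → 9P₁ - 2P₂ = 88.
Market 2: 8P₂ - 2P₁ = 180.
Eliminating P₂: 8×(1) + 2×(2) gives 68P₁ = 1064, so P₁ = 266/17.
Back-substitute into (2): P₂ = (180 + 2×266/17) / 8 = 449/17.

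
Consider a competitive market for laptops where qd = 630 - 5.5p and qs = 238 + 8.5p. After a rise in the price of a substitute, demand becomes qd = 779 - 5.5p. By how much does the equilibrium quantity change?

Δq = 2533/28

Original equilibrium: p* = 28, q* = 476.
New equilibrium: 779 - 5.5p = 238 + 8.5p, so 541 = 14p and p' = 541/14; q' = 779 − 5.5(541/14) = 15861/28.
Change in quantity: 15861/28 − 476 = 2533/28.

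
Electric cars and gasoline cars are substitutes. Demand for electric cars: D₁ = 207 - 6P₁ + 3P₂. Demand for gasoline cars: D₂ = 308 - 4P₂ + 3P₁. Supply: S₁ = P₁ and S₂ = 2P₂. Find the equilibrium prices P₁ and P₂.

Market 1: 207 - 6P₁ + 3P₂ = P₁ → 7P₁ - 3P₂ = 207.
Market 2: 6P₂ - 3P₁ = 308.
Eliminating P₂: 6×(1) + 3×(2) gives 33P₁ = 2166, so P₁ = 722/11.
Back-substitute into (2): P₂ = (308 + 3×722/11) / 6 = 2777/33.

P₁ = 722/11, P₂ = 2777/33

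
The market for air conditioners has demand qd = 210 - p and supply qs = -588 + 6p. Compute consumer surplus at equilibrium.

Equilibrium: 210 - p = -588 + 6p gives p* = 114, q* = 96.
Demand choke price (qd = 0): p = 210.
CS = ½(210 − 114)(96) = 4608.

Consumer surplus = 4608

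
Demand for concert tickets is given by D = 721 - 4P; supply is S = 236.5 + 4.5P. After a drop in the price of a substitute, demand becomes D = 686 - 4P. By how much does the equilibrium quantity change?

ΔQ = -315/17

Original equilibrium: P* = 57, Q* = 493.
New equilibrium: 686 - 4P = 236.5 + 4.5P, so 449.5 = 8.5P and P' = 899/17; Q' = 686 − 4(899/17) = 8066/17.
Change in quantity: 8066/17 − 493 = -315/17.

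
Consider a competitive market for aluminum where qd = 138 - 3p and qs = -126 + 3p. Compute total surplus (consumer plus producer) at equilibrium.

Total surplus = 12

Equilibrium: 138 - 3p = -126 + 3p gives p* = 44, q* = 6.
Demand choke price: p = 46; supply starts at p = 42.
CS = ½(46 − 44)(6) = 6; PS = ½(44 − 42)(6) = 6.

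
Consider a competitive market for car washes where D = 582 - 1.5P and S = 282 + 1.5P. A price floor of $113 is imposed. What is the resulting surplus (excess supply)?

Surplus = 39

Equilibrium price would be P* = 100, so the floor at 113 binds.
At P = 113: D = 412.5, S = 451.5.
Surplus = 451.5 − 412.5 = 39.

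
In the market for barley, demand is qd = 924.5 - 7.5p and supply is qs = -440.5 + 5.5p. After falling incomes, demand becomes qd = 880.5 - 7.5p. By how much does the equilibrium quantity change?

Δq = -242/13

Original equilibrium: p* = 105, q* = 137.
New equilibrium: 880.5 - 7.5p = -440.5 + 5.5p, so 1321 = 13p and p' = 1321/13; q' = 880.5 − 7.5(1321/13) = 1539/13.
Change in quantity: 1539/13 − 137 = -242/13.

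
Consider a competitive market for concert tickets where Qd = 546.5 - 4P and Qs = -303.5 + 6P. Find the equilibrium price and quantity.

Set Qd = Qs: 546.5 - 4P = -303.5 + 6P.
850 = 10P, so P* = 85.
Q* = 546.5 − 4(85) = 206.5.

P* = 85, Q* = 206.5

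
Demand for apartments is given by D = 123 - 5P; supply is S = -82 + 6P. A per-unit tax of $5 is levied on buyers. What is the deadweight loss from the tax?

Pre-tax equilibrium: P* = 205/11, Q* = 328/11.
Tax on buyers shifts demand to D = 123 − 5(P + 5) = 98 - 5P.
98 - 5P = -82 + 6P gives seller price Ps = 180/11; buyers pay Pb = 180/11 + 5 = 235/11.
New quantity: Q = 123 − 5(235/11) = 178/11.
DWL = ½ × 5 × (328/11 − 178/11) = 375/11.

Deadweight loss = 375/11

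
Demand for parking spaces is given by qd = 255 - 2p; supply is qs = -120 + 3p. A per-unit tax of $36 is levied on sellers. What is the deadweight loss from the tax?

Deadweight loss = 777.6

Pre-tax equilibrium: p* = 75, q* = 105.
Tax on sellers shifts supply to qs = -120 + 3(p − 36) = -228 + 3p.
255 - 2p = -228 + 3p gives buyer price pb = 96.6; sellers receive ps = 96.6 − 36 = 60.6.
New quantity: q = 255 − 2(96.6) = 61.8.
DWL = ½ × 36 × (105 − 61.8) = 777.6.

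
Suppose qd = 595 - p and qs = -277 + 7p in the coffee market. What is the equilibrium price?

Set qd = qs: 595 - p = -277 + 7p.
872 = 8p, so p* = 109.
q* = 595 − 1(109) = 486.

p* = 109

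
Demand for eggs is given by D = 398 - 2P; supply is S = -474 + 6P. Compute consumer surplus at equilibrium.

Consumer surplus = 8100

Equilibrium: 398 - 2P = -474 + 6P gives P* = 109, Q* = 180.
Demand choke price (D = 0): P = 199.
CS = ½(199 − 109)(180) = 8100.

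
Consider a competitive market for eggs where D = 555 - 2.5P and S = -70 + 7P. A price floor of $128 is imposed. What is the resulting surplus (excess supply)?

Surplus = 591

Equilibrium price would be P* = 1250/19, so the floor at 128 binds.
At P = 128: D = 235, S = 826.
Surplus = 826 − 235 = 591.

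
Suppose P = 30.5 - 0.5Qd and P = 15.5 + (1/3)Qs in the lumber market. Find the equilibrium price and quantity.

P* = 21.5, Q* = 18

Set the two price expressions equal: 30.5 - 0.5Q = 15.5 + (1/3)Q.
15 = (5/6)Q, so Q* = 18.
P* = 30.5 − (0.5)(18) = 21.5.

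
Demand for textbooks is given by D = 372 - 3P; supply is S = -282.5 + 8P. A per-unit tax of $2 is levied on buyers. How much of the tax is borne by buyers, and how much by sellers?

Pre-tax equilibrium: P* = 59.5, Q* = 193.5.
Tax on buyers shifts demand to D = 372 − 3(P + 2) = 366 - 3P.
366 - 3P = -282.5 + 8P gives seller price Ps = 1297/22; buyers pay Pb = 1297/22 + 2 = 1341/22.
New quantity: Q = 372 − 3(1341/22) = 4161/22.
Buyer burden = 1341/22 − 59.5 = 16/11; seller burden = 59.5 − 1297/22 = 6/11.

Buyers bear 16/11, sellers bear 6/11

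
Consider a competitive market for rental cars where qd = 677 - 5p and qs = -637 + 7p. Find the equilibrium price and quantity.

p* = 109.5, q* = 129.5

Set qd = qs: 677 - 5p = -637 + 7p.
1314 = 12p, so p* = 109.5.
q* = 677 − 5(109.5) = 129.5.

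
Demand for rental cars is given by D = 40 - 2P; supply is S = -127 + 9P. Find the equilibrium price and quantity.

Set D = S: 40 - 2P = -127 + 9P.
167 = 11P, so P* = 167/11.
Q* = 40 − 2(167/11) = 106/11.

P* = 167/11, Q* = 106/11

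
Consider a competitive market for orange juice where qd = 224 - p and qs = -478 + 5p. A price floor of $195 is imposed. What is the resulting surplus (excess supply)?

Surplus = 468

Equilibrium price would be p* = 117, so the floor at 195 binds.
At p = 195: qd = 29, qs = 497.
Surplus = 497 − 29 = 468.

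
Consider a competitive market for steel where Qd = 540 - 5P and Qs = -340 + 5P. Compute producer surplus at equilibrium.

Producer surplus = 1000

Equilibrium: 540 - 5P = -340 + 5P gives P* = 88, Q* = 100.
Supply starts at P = 68 (where Qs = 0).
PS = ½(88 − 68)(100) = 1000.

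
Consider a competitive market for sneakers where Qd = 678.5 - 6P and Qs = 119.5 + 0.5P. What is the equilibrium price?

P* = 86

Set Qd = Qs: 678.5 - 6P = 119.5 + 0.5P.
559 = 6.5P, so P* = 86.
Q* = 678.5 − 6(86) = 162.5.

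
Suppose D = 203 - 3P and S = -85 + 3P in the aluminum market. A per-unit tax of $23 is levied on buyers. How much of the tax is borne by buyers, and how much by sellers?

Buyers bear $11.5, sellers bear $11.5

Pre-tax equilibrium: P* = 48, Q* = 59.
Tax on buyers shifts demand to D = 203 − 3(P + 23) = 134 - 3P.
134 - 3P = -85 + 3P gives seller price Ps = 36.5; buyers pay Pb = 36.5 + 23 = 59.5.
New quantity: Q = 203 − 3(59.5) = 24.5.
Buyer burden = 59.5 − 48 = 11.5; seller burden = 48 − 36.5 = 11.5.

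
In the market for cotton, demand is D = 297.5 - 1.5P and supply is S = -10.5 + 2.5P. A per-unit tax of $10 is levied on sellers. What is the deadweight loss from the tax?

Deadweight loss = 46.875

Pre-tax equilibrium: P* = 77, Q* = 182.
Tax on sellers shifts supply to S = -10.5 + 2.5(P − 10) = -35.5 + 2.5P.
297.5 - 1.5P = -35.5 + 2.5P gives buyer price Pb = 83.25; sellers receive Ps = 83.25 − 10 = 73.25.
New quantity: Q = 297.5 − 1.5(83.25) = 172.625.
DWL = ½ × 10 × (182 − 172.625) = 46.875.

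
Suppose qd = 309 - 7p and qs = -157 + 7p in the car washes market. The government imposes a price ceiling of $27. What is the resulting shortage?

Equilibrium price would be p* = 233/7, so the ceiling at 27 binds.
At p = 27: qd = 309 − 7(27) = 120, qs = -157 + 7(27) = 32.
Shortage = 120 − 32 = 88.

Shortage = 88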